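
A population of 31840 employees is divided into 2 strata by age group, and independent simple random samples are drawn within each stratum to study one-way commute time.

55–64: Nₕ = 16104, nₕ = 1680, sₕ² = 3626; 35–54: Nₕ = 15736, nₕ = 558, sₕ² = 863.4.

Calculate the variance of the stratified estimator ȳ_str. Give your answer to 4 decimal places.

Var(ȳ_str) = Σₕ Wₕ²(1 − fₕ)sₕ²/nₕ with Wₕ = Nₕ/N, N = 31840.
55–64: Wₕ = 0.50577889; term = 0.50577889²·(1 − 0.10432191)·3626/1680 = 0.49452913.
35–54: Wₕ = 0.49422111; term = 0.49422111²·(1 − 0.03546009)·863.4/558 = 0.36453617.
Sum = 0.8590653.

0.8591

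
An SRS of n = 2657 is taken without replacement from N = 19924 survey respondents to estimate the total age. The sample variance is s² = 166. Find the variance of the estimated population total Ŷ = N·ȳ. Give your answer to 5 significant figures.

2.1494 × 10^7

Var(Ŷ) = N²·Var(ȳ) = N²·(1 − n/N)·s²/n.
f = 2657/19924 = 0.13335676; Var(ȳ) = 0.86664324·166/2657 = 0.054144817.
Var(Ŷ) = 19924² · 0.054144817 = 2.1493639 × 10^7.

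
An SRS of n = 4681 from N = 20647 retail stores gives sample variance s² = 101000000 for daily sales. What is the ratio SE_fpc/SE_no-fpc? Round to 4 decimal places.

f = n/N = 4681/20647 = 0.22671575.
SE_no-fpc = √(s²/n) = 146.88971; SE_fpc = √((1−f)s²/n) = 129.16979.
Ratio = √(1−f) = 0.87936583.

0.8794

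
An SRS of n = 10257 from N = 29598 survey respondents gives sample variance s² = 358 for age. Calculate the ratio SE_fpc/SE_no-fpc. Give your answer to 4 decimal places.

0.8084

f = n/N = 10257/29598 = 0.34654369.
SE_no-fpc = √(s²/n) = 0.18682343; SE_fpc = √((1−f)s²/n) = 0.15102179.
Ratio = √(1−f) = 0.80836645.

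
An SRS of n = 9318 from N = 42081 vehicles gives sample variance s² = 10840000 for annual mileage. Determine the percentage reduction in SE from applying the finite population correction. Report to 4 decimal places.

11.7634

f = n/N = 9318/42081 = 0.22143010.
SE_no-fpc = √(s²/n) = 34.107767; SE_fpc = √((1−f)s²/n) = 30.095537.
Ratio = √(1−f) = 0.88236608. Reduction = 100·(1 − 0.88236608) = 11.7634%.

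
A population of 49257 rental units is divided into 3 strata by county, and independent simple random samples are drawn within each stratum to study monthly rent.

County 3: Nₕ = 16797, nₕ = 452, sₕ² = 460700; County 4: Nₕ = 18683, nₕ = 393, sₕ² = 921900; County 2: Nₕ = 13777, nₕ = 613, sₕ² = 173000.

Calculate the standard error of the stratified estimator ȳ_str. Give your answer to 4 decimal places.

21.6058

Var(ȳ_str) = Σₕ Wₕ²(1 − fₕ)sₕ²/nₕ with Wₕ = Nₕ/N, N = 49257.
County 3: Wₕ = 0.34100737; term = 0.34100737²·(1 − 0.02690957)·460700/452 = 115.33484.
County 4: Wₕ = 0.37929634; term = 0.37929634²·(1 − 0.02103517)·921900/393 = 330.38146.
County 2: Wₕ = 0.27969629; term = 0.27969629²·(1 − 0.04449445)·173000/613 = 21.095618.
Sum = 466.81192.
SE = √(466.81192) = 21.6058.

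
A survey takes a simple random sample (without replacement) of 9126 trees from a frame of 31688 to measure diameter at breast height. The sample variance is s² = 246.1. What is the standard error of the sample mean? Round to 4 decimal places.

0.1386

Under SRS without replacement, Var(ȳ) = (1 − f)·s²/n with f = n/N = 9126/31688 = 0.28799546.
Var(ȳ) = (1 − 0.28799546)·246.1/9126 = 0.71200454·0.026966908 = 0.019200561.
SE(ȳ) = √(0.019200561) = 0.1386.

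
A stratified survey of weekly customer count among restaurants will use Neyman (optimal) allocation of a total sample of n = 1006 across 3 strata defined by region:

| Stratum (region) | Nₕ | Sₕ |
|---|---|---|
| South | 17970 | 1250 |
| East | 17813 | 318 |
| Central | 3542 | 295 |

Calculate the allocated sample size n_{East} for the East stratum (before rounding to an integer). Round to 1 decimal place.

Neyman allocation: nₕ = n·NₕSₕ / Σⱼ NⱼSⱼ.
Σ NⱼSⱼ = 17970·1250 + 17813·318 + 3542·295 = 2.9171924 × 10^7.
n_{East} = 1006·17813·318 / (2.9171924 × 10^7) = 195.3.

195.3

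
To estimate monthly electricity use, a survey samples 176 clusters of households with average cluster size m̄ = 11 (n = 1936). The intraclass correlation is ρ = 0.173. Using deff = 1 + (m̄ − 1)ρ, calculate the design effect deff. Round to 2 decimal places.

2.73

deff = 1 + (11 − 1)·0.173 = 1 + 1.73 = 2.73.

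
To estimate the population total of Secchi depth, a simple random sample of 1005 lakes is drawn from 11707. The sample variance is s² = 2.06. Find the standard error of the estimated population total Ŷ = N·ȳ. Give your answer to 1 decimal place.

Var(Ŷ) = N²·Var(ȳ) = N²·(1 − n/N)·s²/n.
f = 1005/11707 = 0.08584607; Var(ȳ) = 0.91415393·2.06/1005 = 0.0018737881.
Var(Ŷ) = 11707² · 0.0018737881 = 256809.87.
SE(Ŷ) = √(256809.87) = 506.8.

506.8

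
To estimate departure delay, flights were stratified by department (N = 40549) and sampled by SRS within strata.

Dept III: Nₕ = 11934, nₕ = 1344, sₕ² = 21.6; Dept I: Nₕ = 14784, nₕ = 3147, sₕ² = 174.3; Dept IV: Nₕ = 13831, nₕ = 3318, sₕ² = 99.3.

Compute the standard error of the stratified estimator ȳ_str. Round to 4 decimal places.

0.0984

Var(ȳ_str) = Σₕ Wₕ²(1 − fₕ)sₕ²/nₕ with Wₕ = Nₕ/N, N = 40549.
Dept III: Wₕ = 0.29431059; term = 0.29431059²·(1 − 0.11261941)·21.6/1344 = 0.0012353106.
Dept I: Wₕ = 0.36459592; term = 0.36459592²·(1 − 0.21286526)·174.3/3147 = 0.0057952655.
Dept IV: Wₕ = 0.34109349; term = 0.34109349²·(1 − 0.23989589)·99.3/3318 = 0.0026466275.
Sum = 0.0096772036.
SE = √(0.0096772036) = 0.0984.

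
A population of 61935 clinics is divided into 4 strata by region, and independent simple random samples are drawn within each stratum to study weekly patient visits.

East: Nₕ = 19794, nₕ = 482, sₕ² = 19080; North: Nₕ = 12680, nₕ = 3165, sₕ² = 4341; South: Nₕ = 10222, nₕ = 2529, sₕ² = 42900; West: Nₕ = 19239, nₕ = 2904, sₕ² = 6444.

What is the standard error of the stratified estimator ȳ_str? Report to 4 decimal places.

2.1254

Var(ȳ_str) = Σₕ Wₕ²(1 − fₕ)sₕ²/nₕ with Wₕ = Nₕ/N, N = 61935.
East: Wₕ = 0.31959312; term = 0.31959312²·(1 − 0.02435081)·19080/482 = 3.9447535.
North: Wₕ = 0.20473077; term = 0.20473077²·(1 − 0.24960568)·4341/3165 = 0.043139175.
South: Wₕ = 0.16504400; term = 0.16504400²·(1 − 0.24740755)·42900/2529 = 0.34775052.
West: Wₕ = 0.31063211; term = 0.31063211²·(1 − 0.15094340)·6444/2904 = 0.18179765.
Sum = 4.5174408.
SE = √(4.5174408) = 2.1254.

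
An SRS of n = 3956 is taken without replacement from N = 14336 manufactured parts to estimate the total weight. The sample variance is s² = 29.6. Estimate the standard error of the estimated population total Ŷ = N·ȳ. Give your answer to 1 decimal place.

1055.2

Var(Ŷ) = N²·Var(ȳ) = N²·(1 − n/N)·s²/n.
f = 3956/14336 = 0.27594866; Var(ȳ) = 0.72405134·29.6/3956 = 0.0054175732.
Var(Ŷ) = 14336² · 0.0054175732 = 1.1134245 × 10^6.
SE(Ŷ) = √(1.1134245 × 10^6) = 1055.2.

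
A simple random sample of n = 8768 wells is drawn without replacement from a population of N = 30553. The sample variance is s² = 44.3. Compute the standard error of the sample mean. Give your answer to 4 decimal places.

Under SRS without replacement, Var(ȳ) = (1 − f)·s²/n with f = n/N = 8768/30553 = 0.28697673.
Var(ȳ) = (1 − 0.28697673)·44.3/8768 = 0.71302327·0.0050524635 = 0.0036025241.
SE(ȳ) = √(0.0036025241) = 0.0600.

0.0600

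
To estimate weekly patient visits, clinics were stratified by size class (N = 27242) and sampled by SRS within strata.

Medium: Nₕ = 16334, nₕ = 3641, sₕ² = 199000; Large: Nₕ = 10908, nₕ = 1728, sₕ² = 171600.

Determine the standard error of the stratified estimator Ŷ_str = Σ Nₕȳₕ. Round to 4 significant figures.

Var(Ŷ_str) = Σₕ Nₕ²(1 − fₕ)sₕ²/nₕ.
Medium: 16334²·(1 − 3641/16334)·199000/3641 = 1.1331548 × 10^10.
Large: 10908²·(1 − 1728/10908)·171600/1728 = 9.9440055 × 10^9.
Sum = 2.1275554 × 10^10.
SE = √(2.1275554 × 10^10) = 145900.

145900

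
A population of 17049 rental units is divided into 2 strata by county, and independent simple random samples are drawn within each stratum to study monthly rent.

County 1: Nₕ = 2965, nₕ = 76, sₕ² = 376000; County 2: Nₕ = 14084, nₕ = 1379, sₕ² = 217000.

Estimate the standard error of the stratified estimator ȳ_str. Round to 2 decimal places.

Var(ȳ_str) = Σₕ Wₕ²(1 − fₕ)sₕ²/nₕ with Wₕ = Nₕ/N, N = 17049.
County 1: Wₕ = 0.17391049; term = 0.17391049²·(1 − 0.02563238)·376000/76 = 145.79703.
County 2: Wₕ = 0.82608951; term = 0.82608951²·(1 − 0.09791252)·217000/1379 = 96.872015.
Sum = 242.66905.
SE = √(242.66905) = 15.58.

15.58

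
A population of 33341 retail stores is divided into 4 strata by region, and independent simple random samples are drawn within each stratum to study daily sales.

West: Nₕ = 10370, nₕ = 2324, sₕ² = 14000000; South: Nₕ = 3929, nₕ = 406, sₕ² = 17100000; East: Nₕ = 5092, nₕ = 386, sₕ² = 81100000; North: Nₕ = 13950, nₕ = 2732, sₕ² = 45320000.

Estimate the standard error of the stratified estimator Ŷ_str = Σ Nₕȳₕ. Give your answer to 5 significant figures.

2.9523 × 10^6

Var(Ŷ_str) = Σₕ Nₕ²(1 − fₕ)sₕ²/nₕ.
West: 10370²·(1 − 2324/10370)·14000000/2324 = 5.0263265 × 10^11.
South: 3929²·(1 − 406/3929)·17100000/406 = 5.8299489 × 10^11.
East: 5092²·(1 − 386/5092)·81100000/386 = 5.0347031 × 10^12.
North: 13950²·(1 − 2732/13950)·45320000/2732 = 2.5959651 × 10^12.
Sum = 8.7162957 × 10^12.
SE = √(8.7162957 × 10^12) = 2.9523 × 10^6.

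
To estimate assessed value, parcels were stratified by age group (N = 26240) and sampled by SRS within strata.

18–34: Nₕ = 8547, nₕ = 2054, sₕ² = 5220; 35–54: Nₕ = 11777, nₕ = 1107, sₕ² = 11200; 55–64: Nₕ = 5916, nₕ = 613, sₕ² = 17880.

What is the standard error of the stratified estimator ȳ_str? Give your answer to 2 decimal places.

1.84

Var(ȳ_str) = Σₕ Wₕ²(1 − fₕ)sₕ²/nₕ with Wₕ = Nₕ/N, N = 26240.
18–34: Wₕ = 0.32572409; term = 0.32572409²·(1 − 0.24031824)·5220/2054 = 0.20483375.
35–54: Wₕ = 0.44881860; term = 0.44881860²·(1 − 0.09399677)·11200/1107 = 1.8464682.
55–64: Wₕ = 0.22545732; term = 0.22545732²·(1 − 0.10361731)·17880/613 = 1.3290128.
Sum = 3.3803148.
SE = √(3.3803148) = 1.84.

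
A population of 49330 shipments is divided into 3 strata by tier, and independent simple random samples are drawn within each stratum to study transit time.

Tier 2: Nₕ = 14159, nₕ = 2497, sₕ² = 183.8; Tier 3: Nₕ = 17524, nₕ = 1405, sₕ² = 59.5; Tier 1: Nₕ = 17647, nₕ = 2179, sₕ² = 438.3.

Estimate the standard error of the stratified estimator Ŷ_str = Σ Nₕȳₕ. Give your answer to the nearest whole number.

8889

Var(Ŷ_str) = Σₕ Nₕ²(1 − fₕ)sₕ²/nₕ.
Tier 2: 14159²·(1 − 2497/14159)·183.8/2497 = 1.2154374 × 10^7.
Tier 3: 17524²·(1 − 1405/17524)·59.5/1405 = 1.1962225 × 10^7.
Tier 1: 17647²·(1 − 2179/17647)·438.3/2179 = 5.4905935 × 10^7.
Sum = 7.9022534 × 10^7.
SE = √(7.9022534 × 10^7) = 8889.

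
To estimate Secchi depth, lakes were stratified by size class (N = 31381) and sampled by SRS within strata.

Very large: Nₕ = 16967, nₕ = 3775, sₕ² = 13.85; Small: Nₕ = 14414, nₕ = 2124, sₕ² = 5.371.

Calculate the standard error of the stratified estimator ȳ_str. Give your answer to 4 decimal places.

Var(ȳ_str) = Σₕ Wₕ²(1 − fₕ)sₕ²/nₕ with Wₕ = Nₕ/N, N = 31381.
Very large: Wₕ = 0.54067748; term = 0.54067748²·(1 − 0.22249072)·13.85/3775 = 8.339019 × 10^-4.
Small: Wₕ = 0.45932252; term = 0.45932252²·(1 − 0.14735674)·5.371/2124 = 4.5488696 × 10^-4.
Sum = 0.0012887889.
SE = √(0.0012887889) = 0.0359.

0.0359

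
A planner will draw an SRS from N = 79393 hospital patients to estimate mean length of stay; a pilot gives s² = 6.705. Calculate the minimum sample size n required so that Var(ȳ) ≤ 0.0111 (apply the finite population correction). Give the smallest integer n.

600

Without fpc, n₀ = s²/D = 6.705/0.0111 = 604.0541.
With fpc, (1 − n/N)·s²/n ≤ D requires n ≥ n₀/(1 + n₀/N) = 604.0541/(1 + 604.0541/79393) = 599.4929.
Rounding up, n = 600.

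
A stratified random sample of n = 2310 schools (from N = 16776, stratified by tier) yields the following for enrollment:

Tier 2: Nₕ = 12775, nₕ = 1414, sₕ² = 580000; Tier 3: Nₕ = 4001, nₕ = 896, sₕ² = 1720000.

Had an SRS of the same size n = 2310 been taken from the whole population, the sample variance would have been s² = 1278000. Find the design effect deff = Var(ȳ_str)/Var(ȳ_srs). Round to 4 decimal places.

Var(ȳ_str) = Σ Wₕ²(1−fₕ)sₕ²/nₕ with Wₕ = Nₕ/16776:
  Tier 2: (12775/16776)²·(1−1414/12775)·580000/1414 = 211.53353
  Tier 3: (4001/16776)²·(1−896/4001)·1720000/896 = 84.737131
  → Var(ȳ_str) = 296.27066.
Var(ȳ_srs) = (1 − 2310/16776)·1278000/2310 = 477.0665.
deff = 296.27066 / 477.0665 = 0.6210.

0.6210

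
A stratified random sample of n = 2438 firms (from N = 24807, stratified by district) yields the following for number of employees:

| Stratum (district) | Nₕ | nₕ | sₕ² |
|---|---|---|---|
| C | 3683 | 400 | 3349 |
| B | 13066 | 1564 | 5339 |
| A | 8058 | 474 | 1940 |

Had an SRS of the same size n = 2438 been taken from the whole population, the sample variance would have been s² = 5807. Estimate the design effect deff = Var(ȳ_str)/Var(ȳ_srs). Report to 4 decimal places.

0.6540

Var(ȳ_str) = Σ Wₕ²(1−fₕ)sₕ²/nₕ with Wₕ = Nₕ/24807:
  C: (3683/24807)²·(1−400/3683)·3349/400 = 0.16450506
  B: (13066/24807)²·(1−1564/13066)·5339/1564 = 0.83366332
  A: (8058/24807)²·(1−474/8058)·1940/474 = 0.40644378
  → Var(ȳ_str) = 1.4046122.
Var(ȳ_srs) = (1 − 2438/24807)·5807/2438 = 2.1477832.
deff = 1.4046122 / 2.1477832 = 0.6540.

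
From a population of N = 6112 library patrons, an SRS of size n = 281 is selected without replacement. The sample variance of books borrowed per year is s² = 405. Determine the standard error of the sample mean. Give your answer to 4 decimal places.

1.1726

Under SRS without replacement, Var(ȳ) = (1 − f)·s²/n with f = n/N = 281/6112 = 0.04597513.
Var(ȳ) = (1 − 0.04597513)·405/281 = 0.95402487·1.4412811 = 1.375018.
SE(ȳ) = √(1.375018) = 1.1726.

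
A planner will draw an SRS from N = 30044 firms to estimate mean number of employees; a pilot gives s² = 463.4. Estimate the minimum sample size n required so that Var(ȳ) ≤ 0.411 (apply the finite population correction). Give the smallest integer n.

1087

Without fpc, n₀ = s²/D = 463.4/0.411 = 1127.4939.
With fpc, (1 − n/N)·s²/n ≤ D requires n ≥ n₀/(1 + n₀/N) = 1127.4939/(1 + 1127.4939/30044) = 1086.7117.
Rounding up, n = 1087.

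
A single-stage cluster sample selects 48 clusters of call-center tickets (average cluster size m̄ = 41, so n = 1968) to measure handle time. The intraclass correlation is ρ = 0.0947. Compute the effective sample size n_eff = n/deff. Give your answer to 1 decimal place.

411.0

deff = 1 + (41 − 1)·0.0947 = 1 + 3.788 = 4.788.
n_eff = 1968 / 4.788 = 411.0.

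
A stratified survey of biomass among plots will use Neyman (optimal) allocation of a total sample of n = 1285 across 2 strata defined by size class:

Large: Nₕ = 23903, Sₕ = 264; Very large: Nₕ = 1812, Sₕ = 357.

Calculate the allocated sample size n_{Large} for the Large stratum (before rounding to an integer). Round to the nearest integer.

1166

Neyman allocation: nₕ = n·NₕSₕ / Σⱼ NⱼSⱼ.
Σ NⱼSⱼ = 23903·264 + 1812·357 = 6.957276 × 10^6.
n_{Large} = 1285·23903·264 / (6.957276 × 10^6) = 1166.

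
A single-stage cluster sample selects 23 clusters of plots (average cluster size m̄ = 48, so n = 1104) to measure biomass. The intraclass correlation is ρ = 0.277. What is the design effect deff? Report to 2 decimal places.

14.02

deff = 1 + (48 − 1)·0.277 = 1 + 13.019 = 14.019.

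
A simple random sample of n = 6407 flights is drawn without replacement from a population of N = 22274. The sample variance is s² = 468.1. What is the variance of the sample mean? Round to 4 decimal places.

Under SRS without replacement, Var(ȳ) = (1 − f)·s²/n with f = n/N = 6407/22274 = 0.28764479.
Var(ȳ) = (1 − 0.28764479)·468.1/6407 = 0.71235521·0.073060715 = 0.052045181.

0.0520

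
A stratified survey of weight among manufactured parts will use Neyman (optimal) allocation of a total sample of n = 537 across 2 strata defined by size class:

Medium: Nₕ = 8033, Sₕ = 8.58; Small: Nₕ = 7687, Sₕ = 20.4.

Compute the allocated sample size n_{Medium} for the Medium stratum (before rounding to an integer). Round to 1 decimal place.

164.0

Neyman allocation: nₕ = n·NₕSₕ / Σⱼ NⱼSⱼ.
Σ NⱼSⱼ = 8033·8.58 + 7687·20.4 = 225737.94.
n_{Medium} = 537·8033·8.58 / 225737.94 = 164.0.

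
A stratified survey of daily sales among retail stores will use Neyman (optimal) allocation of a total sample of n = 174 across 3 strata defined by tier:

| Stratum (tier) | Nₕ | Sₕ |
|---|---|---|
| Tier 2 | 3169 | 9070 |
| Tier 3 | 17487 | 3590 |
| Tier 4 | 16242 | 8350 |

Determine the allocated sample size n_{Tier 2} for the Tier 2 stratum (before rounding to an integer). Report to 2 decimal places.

22.02

Neyman allocation: nₕ = n·NₕSₕ / Σⱼ NⱼSⱼ.
Σ NⱼSⱼ = 3169·9070 + 17487·3590 + 16242·8350 = 2.2714186 × 10^8.
n_{Tier 2} = 174·3169·9070 / (2.2714186 × 10^8) = 22.02.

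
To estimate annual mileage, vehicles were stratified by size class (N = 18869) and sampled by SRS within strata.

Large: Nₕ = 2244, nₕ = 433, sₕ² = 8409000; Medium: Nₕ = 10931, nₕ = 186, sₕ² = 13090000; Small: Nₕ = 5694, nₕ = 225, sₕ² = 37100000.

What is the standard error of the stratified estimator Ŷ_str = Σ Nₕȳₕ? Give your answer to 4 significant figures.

Var(Ŷ_str) = Σₕ Nₕ²(1 − fₕ)sₕ²/nₕ.
Large: 2244²·(1 − 433/2244)·8409000/433 = 7.8921941 × 10^10.
Medium: 10931²·(1 − 186/10931)·13090000/186 = 8.2659546 × 10^12.
Small: 5694²·(1 − 225/5694)·37100000/225 = 5.1347201 × 10^12.
Sum = 1.3479597 × 10^13.
SE = √(1.3479597 × 10^13) = 3.671 × 10^6.

3.671 × 10^6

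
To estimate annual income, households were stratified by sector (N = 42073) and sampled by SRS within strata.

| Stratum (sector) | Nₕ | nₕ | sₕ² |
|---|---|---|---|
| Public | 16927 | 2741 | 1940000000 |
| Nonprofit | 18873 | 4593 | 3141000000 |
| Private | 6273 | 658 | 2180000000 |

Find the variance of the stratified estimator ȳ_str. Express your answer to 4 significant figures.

266100

Var(ȳ_str) = Σₕ Wₕ²(1 − fₕ)sₕ²/nₕ with Wₕ = Nₕ/N, N = 42073.
Public: Wₕ = 0.40232453; term = 0.40232453²·(1 − 0.16193064)·1940000000/2741 = 96012.037.
Nonprofit: Wₕ = 0.44857747; term = 0.44857747²·(1 − 0.24336354)·3141000000/4593 = 104119.88.
Private: Wₕ = 0.14909800; term = 0.14909800²·(1 − 0.10489399)·2180000000/658 = 65924.78.
Sum = 266056.7.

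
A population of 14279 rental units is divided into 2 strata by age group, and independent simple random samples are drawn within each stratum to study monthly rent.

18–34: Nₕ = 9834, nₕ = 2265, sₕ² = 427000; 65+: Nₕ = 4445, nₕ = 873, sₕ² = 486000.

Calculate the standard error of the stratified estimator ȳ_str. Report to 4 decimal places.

10.5913

Var(ȳ_str) = Σₕ Wₕ²(1 − fₕ)sₕ²/nₕ with Wₕ = Nₕ/N, N = 14279.
18–34: Wₕ = 0.68870369; term = 0.68870369²·(1 − 0.23032337)·427000/2265 = 68.822872.
65+: Wₕ = 0.31129631; term = 0.31129631²·(1 − 0.19640045)·486000/873 = 43.352051.
Sum = 112.17492.
SE = √(112.17492) = 10.5913.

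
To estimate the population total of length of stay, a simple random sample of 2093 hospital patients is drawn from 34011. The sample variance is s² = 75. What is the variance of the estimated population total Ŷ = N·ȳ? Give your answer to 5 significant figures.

3.8900 × 10^7

Var(Ŷ) = N²·Var(ȳ) = N²·(1 − n/N)·s²/n.
f = 2093/34011 = 0.06153891; Var(ȳ) = 0.93846109·75/2093 = 0.033628563.
Var(Ŷ) = 34011² · 0.033628563 = 3.8899777 × 10^7.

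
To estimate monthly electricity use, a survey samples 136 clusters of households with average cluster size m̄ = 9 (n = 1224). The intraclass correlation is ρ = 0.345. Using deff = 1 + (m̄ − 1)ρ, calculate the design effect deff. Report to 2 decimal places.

deff = 1 + (9 − 1)·0.345 = 1 + 2.76 = 3.76.

3.76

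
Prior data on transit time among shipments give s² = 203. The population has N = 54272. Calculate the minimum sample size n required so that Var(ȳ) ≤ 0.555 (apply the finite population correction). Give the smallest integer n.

Without fpc, n₀ = s²/D = 203/0.555 = 365.7658.
With fpc, (1 − n/N)·s²/n ≤ D requires n ≥ n₀/(1 + n₀/N) = 365.7658/(1 + 365.7658/54272) = 363.3172.
Rounding up, n = 364.

364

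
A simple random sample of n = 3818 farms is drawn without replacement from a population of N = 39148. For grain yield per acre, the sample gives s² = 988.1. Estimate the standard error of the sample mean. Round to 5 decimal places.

Under SRS without replacement, Var(ȳ) = (1 − f)·s²/n with f = n/N = 3818/39148 = 0.09752733.
Var(ȳ) = (1 − 0.09752733)·988.1/3818 = 0.90247267·0.25880042 = 0.2335603.
SE(ȳ) = √(0.2335603) = 0.48328.

0.48328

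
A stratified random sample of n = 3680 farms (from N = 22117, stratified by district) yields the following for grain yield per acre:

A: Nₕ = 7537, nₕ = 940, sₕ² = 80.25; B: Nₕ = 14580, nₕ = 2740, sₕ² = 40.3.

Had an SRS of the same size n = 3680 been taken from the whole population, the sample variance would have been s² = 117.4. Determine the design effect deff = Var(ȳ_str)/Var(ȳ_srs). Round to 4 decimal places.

0.5215

Var(ȳ_str) = Σ Wₕ²(1−fₕ)sₕ²/nₕ with Wₕ = Nₕ/22117:
  A: (7537/22117)²·(1−940/7537)·80.25/940 = 0.0086778023
  B: (14580/22117)²·(1−2740/14580)·40.3/2740 = 0.0051905248
  → Var(ȳ_str) = 0.013868327.
Var(ȳ_srs) = (1 − 3680/22117)·117.4/3680 = 0.02659404.
deff = 0.013868327 / 0.02659404 = 0.5215.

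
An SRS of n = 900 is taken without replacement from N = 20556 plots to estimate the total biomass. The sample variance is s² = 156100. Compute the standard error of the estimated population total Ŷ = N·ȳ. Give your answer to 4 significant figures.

Var(Ŷ) = N²·Var(ȳ) = N²·(1 − n/N)·s²/n.
f = 900/20556 = 0.04378284; Var(ȳ) = 0.95621716·156100/900 = 165.85055.
Var(Ŷ) = 20556² · 165.85055 = 7.0080007 × 10^10.
SE(Ŷ) = √(7.0080007 × 10^10) = 264700.

264700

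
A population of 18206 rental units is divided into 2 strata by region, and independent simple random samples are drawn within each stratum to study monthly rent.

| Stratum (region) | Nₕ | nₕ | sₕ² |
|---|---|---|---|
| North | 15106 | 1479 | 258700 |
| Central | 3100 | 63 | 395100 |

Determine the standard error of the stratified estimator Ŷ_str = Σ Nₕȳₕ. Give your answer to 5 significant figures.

Var(Ŷ_str) = Σₕ Nₕ²(1 − fₕ)sₕ²/nₕ.
North: 15106²·(1 − 1479/15106)·258700/1479 = 3.6006258 × 10^10.
Central: 3100²·(1 − 63/3100)·395100/63 = 5.9043619 × 10^10.
Sum = 9.5049877 × 10^10.
SE = √(9.5049877 × 10^10) = 308300.

308300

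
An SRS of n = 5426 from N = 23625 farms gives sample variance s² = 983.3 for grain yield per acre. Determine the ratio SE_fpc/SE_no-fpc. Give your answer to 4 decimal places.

0.8777

f = n/N = 5426/23625 = 0.22967196.
SE_no-fpc = √(s²/n) = 0.42569949; SE_fpc = √((1−f)s²/n) = 0.37362935.
Ratio = √(1−f) = 0.87768334.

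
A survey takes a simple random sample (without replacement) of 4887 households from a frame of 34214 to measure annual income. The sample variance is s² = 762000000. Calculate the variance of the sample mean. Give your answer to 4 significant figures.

Under SRS without replacement, Var(ȳ) = (1 − f)·s²/n with f = n/N = 4887/34214 = 0.14283627.
Var(ȳ) = (1 − 0.14283627)·762000000/4887 = 0.85716373·155923.88 = 133652.29.

133700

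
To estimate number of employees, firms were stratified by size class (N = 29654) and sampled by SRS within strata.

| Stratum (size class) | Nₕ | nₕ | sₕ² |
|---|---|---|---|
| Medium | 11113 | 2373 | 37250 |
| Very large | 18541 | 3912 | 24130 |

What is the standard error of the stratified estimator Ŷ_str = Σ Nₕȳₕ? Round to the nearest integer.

56548

Var(Ŷ_str) = Σₕ Nₕ²(1 − fₕ)sₕ²/nₕ.
Medium: 11113²·(1 − 2373/11113)·37250/2373 = 1.524654 × 10^9.
Very large: 18541²·(1 − 3912/18541)·24130/3912 = 1.6730398 × 10^9.
Sum = 3.1976938 × 10^9.
SE = √(3.1976938 × 10^9) = 56548.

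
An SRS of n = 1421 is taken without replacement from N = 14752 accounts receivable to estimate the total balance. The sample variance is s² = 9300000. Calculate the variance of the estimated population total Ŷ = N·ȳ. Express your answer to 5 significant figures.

Var(Ŷ) = N²·Var(ȳ) = N²·(1 − n/N)·s²/n.
f = 1421/14752 = 0.09632592; Var(ȳ) = 0.90367408·9300000/1421 = 5914.2638.
Var(Ŷ) = 14752² · 5914.2638 = 1.287071 × 10^12.

1.2871 × 10^12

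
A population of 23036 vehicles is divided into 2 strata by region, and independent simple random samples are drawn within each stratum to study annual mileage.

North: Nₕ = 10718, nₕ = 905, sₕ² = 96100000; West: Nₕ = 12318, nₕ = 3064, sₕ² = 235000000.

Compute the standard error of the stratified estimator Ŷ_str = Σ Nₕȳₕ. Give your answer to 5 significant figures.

4.4622 × 10^6

Var(Ŷ_str) = Σₕ Nₕ²(1 − fₕ)sₕ²/nₕ.
North: 10718²·(1 − 905/10718)·96100000/905 = 1.1168385 × 10^13.
West: 12318²·(1 − 3064/12318)·235000000/3064 = 8.7427648 × 10^12.
Sum = 1.991115 × 10^13.
SE = √(1.991115 × 10^13) = 4.4622 × 10^6.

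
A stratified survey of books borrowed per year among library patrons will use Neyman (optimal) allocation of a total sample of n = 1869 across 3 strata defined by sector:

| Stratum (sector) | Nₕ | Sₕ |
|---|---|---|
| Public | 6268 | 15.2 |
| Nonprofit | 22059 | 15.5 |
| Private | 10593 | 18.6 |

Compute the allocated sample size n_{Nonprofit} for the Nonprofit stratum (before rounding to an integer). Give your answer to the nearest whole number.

1008

Neyman allocation: nₕ = n·NₕSₕ / Σⱼ NⱼSⱼ.
Σ NⱼSⱼ = 6268·15.2 + 22059·15.5 + 10593·18.6 = 634217.9.
n_{Nonprofit} = 1869·22059·15.5 / 634217.9 = 1008.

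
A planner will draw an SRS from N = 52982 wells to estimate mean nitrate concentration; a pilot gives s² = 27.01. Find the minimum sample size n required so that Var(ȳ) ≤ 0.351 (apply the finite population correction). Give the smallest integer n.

Without fpc, n₀ = s²/D = 27.01/0.351 = 76.9516.
With fpc, (1 − n/N)·s²/n ≤ D requires n ≥ n₀/(1 + n₀/N) = 76.9516/(1 + 76.9516/52982) = 76.8400.
Rounding up, n = 77.

77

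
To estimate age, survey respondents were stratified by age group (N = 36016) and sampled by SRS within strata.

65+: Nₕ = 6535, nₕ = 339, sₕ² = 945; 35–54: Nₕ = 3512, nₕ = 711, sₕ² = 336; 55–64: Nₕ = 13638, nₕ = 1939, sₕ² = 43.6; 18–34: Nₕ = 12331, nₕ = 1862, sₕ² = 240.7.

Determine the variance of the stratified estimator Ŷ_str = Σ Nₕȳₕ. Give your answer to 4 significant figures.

Var(Ŷ_str) = Σₕ Nₕ²(1 − fₕ)sₕ²/nₕ.
65+: 6535²·(1 − 339/6535)·945/339 = 1.1287275 × 10^8.
35–54: 3512²·(1 − 711/3512)·336/711 = 4.6487618 × 10^6.
55–64: 13638²·(1 − 1939/13638)·43.6/1939 = 3.5876338 × 10^6.
18–34: 12331²·(1 − 1862/12331)·240.7/1862 = 1.6687832 × 10^7.
Sum = 1.3779698 × 10^8.

1.378 × 10^8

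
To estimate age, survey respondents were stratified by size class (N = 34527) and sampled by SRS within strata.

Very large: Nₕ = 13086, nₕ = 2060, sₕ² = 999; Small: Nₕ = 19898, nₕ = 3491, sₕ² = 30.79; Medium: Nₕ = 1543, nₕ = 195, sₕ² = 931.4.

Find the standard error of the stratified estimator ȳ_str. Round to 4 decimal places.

0.2635

Var(ȳ_str) = Σₕ Wₕ²(1 − fₕ)sₕ²/nₕ with Wₕ = Nₕ/N, N = 34527.
Very large: Wₕ = 0.37900773; term = 0.37900773²·(1 − 0.15742014)·999/2060 = 0.058695591.
Small: Wₕ = 0.57630260; term = 0.57630260²·(1 − 0.17544477)·30.79/3491 = 0.0024153538.
Medium: Wₕ = 0.04468966; term = 0.04468966²·(1 − 0.12637719)·931.4/195 = 0.0083337362.
Sum = 0.069444681.
SE = √(0.069444681) = 0.2635.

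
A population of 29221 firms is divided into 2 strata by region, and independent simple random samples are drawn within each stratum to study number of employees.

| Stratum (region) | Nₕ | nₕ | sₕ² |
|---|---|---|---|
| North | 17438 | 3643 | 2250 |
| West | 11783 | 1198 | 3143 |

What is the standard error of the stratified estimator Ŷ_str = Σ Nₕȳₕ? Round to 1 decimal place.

21812.6

Var(Ŷ_str) = Σₕ Nₕ²(1 − fₕ)sₕ²/nₕ.
North: 17438²·(1 − 3643/17438)·2250/3643 = 1.4857363 × 10^8.
West: 11783²·(1 − 1198/11783)·3143/1198 = 3.2721583 × 10^8.
Sum = 4.7578946 × 10^8.
SE = √(4.7578946 × 10^8) = 21812.6.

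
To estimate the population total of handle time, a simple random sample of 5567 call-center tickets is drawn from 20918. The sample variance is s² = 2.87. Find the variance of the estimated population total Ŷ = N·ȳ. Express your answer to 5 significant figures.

165550

Var(Ŷ) = N²·Var(ȳ) = N²·(1 − n/N)·s²/n.
f = 5567/20918 = 0.26613443; Var(ȳ) = 0.73386557·2.87/5567 = 3.7833558 × 10^-4.
Var(Ŷ) = 20918² · (3.7833558 × 10^-4) = 165545.55.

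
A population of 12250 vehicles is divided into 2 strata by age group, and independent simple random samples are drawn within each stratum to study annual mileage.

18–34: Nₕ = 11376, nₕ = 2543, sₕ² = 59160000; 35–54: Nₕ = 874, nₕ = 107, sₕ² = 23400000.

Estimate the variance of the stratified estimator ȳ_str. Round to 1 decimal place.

16554.8

Var(ȳ_str) = Σₕ Wₕ²(1 − fₕ)sₕ²/nₕ with Wₕ = Nₕ/N, N = 12250.
18–34: Wₕ = 0.92865306; term = 0.92865306²·(1 − 0.22354079)·59160000/2543 = 15577.847.
35–54: Wₕ = 0.07134694; term = 0.07134694²·(1 − 0.12242563)·23400000/107 = 976.93732.
Sum = 16554.784.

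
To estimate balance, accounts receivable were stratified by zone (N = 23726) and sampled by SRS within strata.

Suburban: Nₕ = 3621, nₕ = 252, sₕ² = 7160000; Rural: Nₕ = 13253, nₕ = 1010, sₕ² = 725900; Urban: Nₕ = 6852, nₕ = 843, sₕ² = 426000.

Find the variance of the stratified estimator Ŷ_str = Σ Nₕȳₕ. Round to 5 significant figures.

4.8403 × 10^11

Var(Ŷ_str) = Σₕ Nₕ²(1 − fₕ)sₕ²/nₕ.
Suburban: 3621²·(1 − 252/3621)·7160000/252 = 3.4661074 × 10^11.
Rural: 13253²·(1 − 1010/13253)·725900/1010 = 1.1661582 × 10^11.
Urban: 6852²·(1 − 843/6852)·426000/843 = 2.0806622 × 10^10.
Sum = 4.8403318 × 10^11.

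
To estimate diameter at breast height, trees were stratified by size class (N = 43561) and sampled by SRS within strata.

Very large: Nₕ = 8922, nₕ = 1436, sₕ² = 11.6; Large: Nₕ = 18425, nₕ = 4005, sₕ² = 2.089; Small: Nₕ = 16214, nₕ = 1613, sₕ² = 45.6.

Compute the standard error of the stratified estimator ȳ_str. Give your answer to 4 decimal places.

Var(ȳ_str) = Σₕ Wₕ²(1 − fₕ)sₕ²/nₕ with Wₕ = Nₕ/N, N = 43561.
Very large: Wₕ = 0.20481623; term = 0.20481623²·(1 − 0.16095046)·11.6/1436 = 2.8432818 × 10^-4.
Large: Wₕ = 0.42297009; term = 0.42297009²·(1 − 0.21736771)·2.089/4005 = 7.3031966 × 10^-5.
Small: Wₕ = 0.37221368; term = 0.37221368²·(1 − 0.09948193)·45.6/1613 = 0.0035270171.
Sum = 0.0038843772.
SE = √(0.0038843772) = 0.0623.

0.0623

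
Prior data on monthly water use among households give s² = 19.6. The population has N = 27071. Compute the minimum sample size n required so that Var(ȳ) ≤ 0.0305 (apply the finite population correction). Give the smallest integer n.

Without fpc, n₀ = s²/D = 19.6/0.0305 = 642.6230.
With fpc, (1 − n/N)·s²/n ≤ D requires n ≥ n₀/(1 + n₀/N) = 642.6230/(1 + 642.6230/27071) = 627.7219.
Rounding up, n = 628.

628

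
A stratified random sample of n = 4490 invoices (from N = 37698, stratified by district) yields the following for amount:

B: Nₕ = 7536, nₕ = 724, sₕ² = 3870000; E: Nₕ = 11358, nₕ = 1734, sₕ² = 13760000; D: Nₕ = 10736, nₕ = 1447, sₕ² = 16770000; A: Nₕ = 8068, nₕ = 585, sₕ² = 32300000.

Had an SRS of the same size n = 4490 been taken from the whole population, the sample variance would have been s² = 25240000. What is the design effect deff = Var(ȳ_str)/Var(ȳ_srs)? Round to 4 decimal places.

Var(ȳ_str) = Σ Wₕ²(1−fₕ)sₕ²/nₕ with Wₕ = Nₕ/37698:
  B: (7536/37698)²·(1−724/7536)·3870000/724 = 193.08623
  E: (11358/37698)²·(1−1734/11358)·13760000/1734 = 610.36581
  D: (10736/37698)²·(1−1447/10736)·16770000/1447 = 813.27866
  A: (8068/37698)²·(1−585/8068)·32300000/585 = 2345.5877
  → Var(ȳ_str) = 3962.3184.
Var(ȳ_srs) = (1 − 4490/37698)·25240000/4490 = 4951.8493.
deff = 3962.3184 / 4951.8493 = 0.8002.

0.8002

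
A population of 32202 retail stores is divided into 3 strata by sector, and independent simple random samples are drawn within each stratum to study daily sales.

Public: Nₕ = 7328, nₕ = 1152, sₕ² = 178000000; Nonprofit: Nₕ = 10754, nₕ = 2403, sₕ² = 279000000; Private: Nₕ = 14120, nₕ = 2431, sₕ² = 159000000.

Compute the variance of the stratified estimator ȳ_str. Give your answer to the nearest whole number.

Var(ȳ_str) = Σₕ Wₕ²(1 − fₕ)sₕ²/nₕ with Wₕ = Nₕ/N, N = 32202.
Public: Wₕ = 0.22756351; term = 0.22756351²·(1 − 0.15720524)·178000000/1152 = 6743.6431.
Nonprofit: Wₕ = 0.33395441; term = 0.33395441²·(1 − 0.22345174)·279000000/2403 = 10055.259.
Private: Wₕ = 0.43848208; term = 0.43848208²·(1 − 0.17216714)·159000000/2431 = 10410.187.
Sum = 27209.089.

27209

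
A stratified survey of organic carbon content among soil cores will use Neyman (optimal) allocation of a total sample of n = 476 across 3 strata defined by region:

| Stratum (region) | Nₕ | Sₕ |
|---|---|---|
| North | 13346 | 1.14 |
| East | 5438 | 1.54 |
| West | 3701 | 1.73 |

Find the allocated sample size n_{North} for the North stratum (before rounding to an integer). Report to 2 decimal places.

Neyman allocation: nₕ = n·NₕSₕ / Σⱼ NⱼSⱼ.
Σ NⱼSⱼ = 13346·1.14 + 5438·1.54 + 3701·1.73 = 29991.69.
n_{North} = 476·13346·1.14 / 29991.69 = 241.47.

241.47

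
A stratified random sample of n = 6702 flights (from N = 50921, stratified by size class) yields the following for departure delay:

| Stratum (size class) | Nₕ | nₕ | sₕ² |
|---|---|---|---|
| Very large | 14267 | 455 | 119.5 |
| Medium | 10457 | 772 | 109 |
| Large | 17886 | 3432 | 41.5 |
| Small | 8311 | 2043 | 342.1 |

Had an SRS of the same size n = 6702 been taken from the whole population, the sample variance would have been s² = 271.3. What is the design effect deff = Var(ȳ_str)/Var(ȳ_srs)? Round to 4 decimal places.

Var(ȳ_str) = Σ Wₕ²(1−fₕ)sₕ²/nₕ with Wₕ = Nₕ/50921:
  Very large: (14267/50921)²·(1−455/14267)·119.5/455 = 0.019959603
  Medium: (10457/50921)²·(1−772/10457)·109/772 = 0.0055147024
  Large: (17886/50921)²·(1−3432/17886)·41.5/3432 = 0.0012056139
  Small: (8311/50921)²·(1−2043/8311)·342.1/2043 = 0.0033641328
  → Var(ȳ_str) = 0.030044052.
Var(ȳ_srs) = (1 − 6702/50921)·271.3/6702 = 0.035152593.
deff = 0.030044052 / 0.035152593 = 0.8547.

0.8547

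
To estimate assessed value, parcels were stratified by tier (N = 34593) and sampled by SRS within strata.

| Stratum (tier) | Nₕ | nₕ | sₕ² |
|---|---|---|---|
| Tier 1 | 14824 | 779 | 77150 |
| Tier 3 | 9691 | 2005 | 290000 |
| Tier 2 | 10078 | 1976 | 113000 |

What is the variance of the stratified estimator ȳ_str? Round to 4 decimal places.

30.1357

Var(ȳ_str) = Σₕ Wₕ²(1 − fₕ)sₕ²/nₕ with Wₕ = Nₕ/N, N = 34593.
Tier 1: Wₕ = 0.42852600; term = 0.42852600²·(1 − 0.05254992)·77150/779 = 17.230948.
Tier 3: Wₕ = 0.28014338; term = 0.28014338²·(1 − 0.20689299)·290000/2005 = 9.0027697.
Tier 2: Wₕ = 0.29133062; term = 0.29133062²·(1 − 0.19607065)·113000/1976 = 3.9019495.
Sum = 30.135667.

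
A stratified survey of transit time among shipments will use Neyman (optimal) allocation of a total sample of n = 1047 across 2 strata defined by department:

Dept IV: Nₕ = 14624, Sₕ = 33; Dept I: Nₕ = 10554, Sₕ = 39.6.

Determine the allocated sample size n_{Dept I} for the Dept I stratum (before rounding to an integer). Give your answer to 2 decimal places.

485.92

Neyman allocation: nₕ = n·NₕSₕ / Σⱼ NⱼSⱼ.
Σ NⱼSⱼ = 14624·33 + 10554·39.6 = 900530.4.
n_{Dept I} = 1047·10554·39.6 / 900530.4 = 485.92.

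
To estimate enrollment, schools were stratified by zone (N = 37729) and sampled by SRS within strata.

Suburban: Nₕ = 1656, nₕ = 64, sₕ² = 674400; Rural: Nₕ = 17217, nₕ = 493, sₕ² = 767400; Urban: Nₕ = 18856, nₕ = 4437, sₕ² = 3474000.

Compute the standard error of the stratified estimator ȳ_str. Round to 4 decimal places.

21.9983

Var(ȳ_str) = Σₕ Wₕ²(1 − fₕ)sₕ²/nₕ with Wₕ = Nₕ/N, N = 37729.
Suburban: Wₕ = 0.04389197; term = 0.04389197²·(1 − 0.03864734)·674400/64 = 19.515981.
Rural: Wₕ = 0.45633332; term = 0.45633332²·(1 − 0.02863449)·767400/493 = 314.86321.
Urban: Wₕ = 0.49977471; term = 0.49977471²·(1 − 0.23530972)·3474000/4437 = 149.5459.
Sum = 483.92509.
SE = √(483.92509) = 21.9983.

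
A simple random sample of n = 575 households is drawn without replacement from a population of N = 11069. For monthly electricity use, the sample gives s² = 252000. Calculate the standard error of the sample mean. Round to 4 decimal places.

20.3837

Under SRS without replacement, Var(ȳ) = (1 − f)·s²/n with f = n/N = 575/11069 = 0.05194688.
Var(ȳ) = (1 − 0.05194688)·252000/575 = 0.94805312·438.26087 = 415.49459.
SE(ȳ) = √(415.49459) = 20.3837.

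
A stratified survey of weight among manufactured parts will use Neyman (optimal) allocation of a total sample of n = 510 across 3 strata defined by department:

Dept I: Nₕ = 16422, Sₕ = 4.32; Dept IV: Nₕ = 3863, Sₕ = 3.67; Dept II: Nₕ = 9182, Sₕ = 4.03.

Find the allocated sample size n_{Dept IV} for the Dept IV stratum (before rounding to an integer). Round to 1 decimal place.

Neyman allocation: nₕ = n·NₕSₕ / Σⱼ NⱼSⱼ.
Σ NⱼSⱼ = 16422·4.32 + 3863·3.67 + 9182·4.03 = 122123.71.
n_{Dept IV} = 510·3863·3.67 / 122123.71 = 59.2.

59.2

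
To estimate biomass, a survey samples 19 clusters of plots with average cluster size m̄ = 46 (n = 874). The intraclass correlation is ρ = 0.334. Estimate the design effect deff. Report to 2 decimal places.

16.03

deff = 1 + (46 − 1)·0.334 = 1 + 15.03 = 16.03.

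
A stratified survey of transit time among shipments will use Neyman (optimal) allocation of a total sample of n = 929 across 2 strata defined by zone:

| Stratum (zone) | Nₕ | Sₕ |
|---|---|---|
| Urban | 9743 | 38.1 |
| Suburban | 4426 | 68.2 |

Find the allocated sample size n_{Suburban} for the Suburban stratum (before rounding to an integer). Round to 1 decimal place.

Neyman allocation: nₕ = n·NₕSₕ / Σⱼ NⱼSⱼ.
Σ NⱼSⱼ = 9743·38.1 + 4426·68.2 = 673061.5.
n_{Suburban} = 929·4426·68.2 / 673061.5 = 416.6.

416.6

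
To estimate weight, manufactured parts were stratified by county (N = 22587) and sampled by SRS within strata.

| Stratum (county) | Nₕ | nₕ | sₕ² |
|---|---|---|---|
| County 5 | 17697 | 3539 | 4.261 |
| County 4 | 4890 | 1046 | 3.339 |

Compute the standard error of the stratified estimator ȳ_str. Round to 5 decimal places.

0.02663

Var(ȳ_str) = Σₕ Wₕ²(1 − fₕ)sₕ²/nₕ with Wₕ = Nₕ/N, N = 22587.
County 5: Wₕ = 0.78350379; term = 0.78350379²·(1 − 0.19997740)·4.261/3539 = 5.9131028 × 10^-4.
County 4: Wₕ = 0.21649621; term = 0.21649621²·(1 − 0.21390593)·3.339/1046 = 1.1761423 × 10^-4.
Sum = 7.0892451 × 10^-4.
SE = √(7.0892451 × 10^-4) = 0.02663.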